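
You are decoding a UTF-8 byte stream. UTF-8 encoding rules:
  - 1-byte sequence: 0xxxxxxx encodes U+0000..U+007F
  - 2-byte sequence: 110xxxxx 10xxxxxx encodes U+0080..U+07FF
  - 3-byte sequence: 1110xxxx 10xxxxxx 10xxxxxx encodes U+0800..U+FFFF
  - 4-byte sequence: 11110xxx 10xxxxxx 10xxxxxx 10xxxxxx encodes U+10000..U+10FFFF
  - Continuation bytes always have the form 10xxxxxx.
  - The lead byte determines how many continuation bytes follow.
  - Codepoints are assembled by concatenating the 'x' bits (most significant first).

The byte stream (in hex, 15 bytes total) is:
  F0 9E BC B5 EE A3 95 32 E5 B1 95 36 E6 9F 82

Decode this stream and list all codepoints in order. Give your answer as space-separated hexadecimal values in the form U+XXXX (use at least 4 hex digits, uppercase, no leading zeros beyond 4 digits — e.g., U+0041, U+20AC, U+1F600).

Answer: U+1EF35 U+E8D5 U+0032 U+5C55 U+0036 U+67C2

Derivation:
Byte[0]=F0: 4-byte lead, need 3 cont bytes. acc=0x0
Byte[1]=9E: continuation. acc=(acc<<6)|0x1E=0x1E
Byte[2]=BC: continuation. acc=(acc<<6)|0x3C=0x7BC
Byte[3]=B5: continuation. acc=(acc<<6)|0x35=0x1EF35
Completed: cp=U+1EF35 (starts at byte 0)
Byte[4]=EE: 3-byte lead, need 2 cont bytes. acc=0xE
Byte[5]=A3: continuation. acc=(acc<<6)|0x23=0x3A3
Byte[6]=95: continuation. acc=(acc<<6)|0x15=0xE8D5
Completed: cp=U+E8D5 (starts at byte 4)
Byte[7]=32: 1-byte ASCII. cp=U+0032
Byte[8]=E5: 3-byte lead, need 2 cont bytes. acc=0x5
Byte[9]=B1: continuation. acc=(acc<<6)|0x31=0x171
Byte[10]=95: continuation. acc=(acc<<6)|0x15=0x5C55
Completed: cp=U+5C55 (starts at byte 8)
Byte[11]=36: 1-byte ASCII. cp=U+0036
Byte[12]=E6: 3-byte lead, need 2 cont bytes. acc=0x6
Byte[13]=9F: continuation. acc=(acc<<6)|0x1F=0x19F
Byte[14]=82: continuation. acc=(acc<<6)|0x02=0x67C2
Completed: cp=U+67C2 (starts at byte 12)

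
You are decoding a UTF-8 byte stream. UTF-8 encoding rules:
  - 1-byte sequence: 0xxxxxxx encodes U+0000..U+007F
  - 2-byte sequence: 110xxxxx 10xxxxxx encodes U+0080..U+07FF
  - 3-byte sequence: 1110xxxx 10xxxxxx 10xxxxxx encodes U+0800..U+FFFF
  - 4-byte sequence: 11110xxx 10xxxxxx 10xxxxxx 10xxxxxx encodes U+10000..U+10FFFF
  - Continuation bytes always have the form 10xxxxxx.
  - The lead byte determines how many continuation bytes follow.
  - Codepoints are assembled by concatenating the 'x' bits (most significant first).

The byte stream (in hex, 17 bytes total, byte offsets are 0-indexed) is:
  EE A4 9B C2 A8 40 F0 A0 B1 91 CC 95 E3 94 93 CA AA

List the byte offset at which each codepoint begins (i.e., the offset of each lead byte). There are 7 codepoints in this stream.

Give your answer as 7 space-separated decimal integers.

Answer: 0 3 5 6 10 12 15

Derivation:
Byte[0]=EE: 3-byte lead, need 2 cont bytes. acc=0xE
Byte[1]=A4: continuation. acc=(acc<<6)|0x24=0x3A4
Byte[2]=9B: continuation. acc=(acc<<6)|0x1B=0xE91B
Completed: cp=U+E91B (starts at byte 0)
Byte[3]=C2: 2-byte lead, need 1 cont bytes. acc=0x2
Byte[4]=A8: continuation. acc=(acc<<6)|0x28=0xA8
Completed: cp=U+00A8 (starts at byte 3)
Byte[5]=40: 1-byte ASCII. cp=U+0040
Byte[6]=F0: 4-byte lead, need 3 cont bytes. acc=0x0
Byte[7]=A0: continuation. acc=(acc<<6)|0x20=0x20
Byte[8]=B1: continuation. acc=(acc<<6)|0x31=0x831
Byte[9]=91: continuation. acc=(acc<<6)|0x11=0x20C51
Completed: cp=U+20C51 (starts at byte 6)
Byte[10]=CC: 2-byte lead, need 1 cont bytes. acc=0xC
Byte[11]=95: continuation. acc=(acc<<6)|0x15=0x315
Completed: cp=U+0315 (starts at byte 10)
Byte[12]=E3: 3-byte lead, need 2 cont bytes. acc=0x3
Byte[13]=94: continuation. acc=(acc<<6)|0x14=0xD4
Byte[14]=93: continuation. acc=(acc<<6)|0x13=0x3513
Completed: cp=U+3513 (starts at byte 12)
Byte[15]=CA: 2-byte lead, need 1 cont bytes. acc=0xA
Byte[16]=AA: continuation. acc=(acc<<6)|0x2A=0x2AA
Completed: cp=U+02AA (starts at byte 15)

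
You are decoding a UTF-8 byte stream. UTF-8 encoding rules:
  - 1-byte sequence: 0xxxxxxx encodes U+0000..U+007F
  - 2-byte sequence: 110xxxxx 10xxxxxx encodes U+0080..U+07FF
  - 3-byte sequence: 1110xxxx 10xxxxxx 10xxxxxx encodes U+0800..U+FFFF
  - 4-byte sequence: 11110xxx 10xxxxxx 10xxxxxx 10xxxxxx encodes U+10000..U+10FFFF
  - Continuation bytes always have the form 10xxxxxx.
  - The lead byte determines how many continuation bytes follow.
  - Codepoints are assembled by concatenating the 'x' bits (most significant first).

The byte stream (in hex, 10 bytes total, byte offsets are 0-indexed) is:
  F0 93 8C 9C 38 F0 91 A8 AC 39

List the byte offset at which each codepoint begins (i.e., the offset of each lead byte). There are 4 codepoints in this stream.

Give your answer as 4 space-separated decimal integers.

Answer: 0 4 5 9

Derivation:
Byte[0]=F0: 4-byte lead, need 3 cont bytes. acc=0x0
Byte[1]=93: continuation. acc=(acc<<6)|0x13=0x13
Byte[2]=8C: continuation. acc=(acc<<6)|0x0C=0x4CC
Byte[3]=9C: continuation. acc=(acc<<6)|0x1C=0x1331C
Completed: cp=U+1331C (starts at byte 0)
Byte[4]=38: 1-byte ASCII. cp=U+0038
Byte[5]=F0: 4-byte lead, need 3 cont bytes. acc=0x0
Byte[6]=91: continuation. acc=(acc<<6)|0x11=0x11
Byte[7]=A8: continuation. acc=(acc<<6)|0x28=0x468
Byte[8]=AC: continuation. acc=(acc<<6)|0x2C=0x11A2C
Completed: cp=U+11A2C (starts at byte 5)
Byte[9]=39: 1-byte ASCII. cp=U+0039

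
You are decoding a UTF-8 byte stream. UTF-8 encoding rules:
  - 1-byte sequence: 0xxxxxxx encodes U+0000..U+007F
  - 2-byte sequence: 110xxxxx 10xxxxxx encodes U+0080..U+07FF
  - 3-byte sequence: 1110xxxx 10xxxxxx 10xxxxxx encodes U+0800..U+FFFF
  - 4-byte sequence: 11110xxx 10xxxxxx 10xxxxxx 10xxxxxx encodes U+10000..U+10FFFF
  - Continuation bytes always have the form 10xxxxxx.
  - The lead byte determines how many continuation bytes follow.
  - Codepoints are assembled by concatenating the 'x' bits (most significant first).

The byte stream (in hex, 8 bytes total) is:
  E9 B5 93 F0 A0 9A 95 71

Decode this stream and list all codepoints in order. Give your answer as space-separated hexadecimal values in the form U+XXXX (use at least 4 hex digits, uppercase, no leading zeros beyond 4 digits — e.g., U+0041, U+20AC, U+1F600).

Answer: U+9D53 U+20695 U+0071

Derivation:
Byte[0]=E9: 3-byte lead, need 2 cont bytes. acc=0x9
Byte[1]=B5: continuation. acc=(acc<<6)|0x35=0x275
Byte[2]=93: continuation. acc=(acc<<6)|0x13=0x9D53
Completed: cp=U+9D53 (starts at byte 0)
Byte[3]=F0: 4-byte lead, need 3 cont bytes. acc=0x0
Byte[4]=A0: continuation. acc=(acc<<6)|0x20=0x20
Byte[5]=9A: continuation. acc=(acc<<6)|0x1A=0x81A
Byte[6]=95: continuation. acc=(acc<<6)|0x15=0x20695
Completed: cp=U+20695 (starts at byte 3)
Byte[7]=71: 1-byte ASCII. cp=U+0071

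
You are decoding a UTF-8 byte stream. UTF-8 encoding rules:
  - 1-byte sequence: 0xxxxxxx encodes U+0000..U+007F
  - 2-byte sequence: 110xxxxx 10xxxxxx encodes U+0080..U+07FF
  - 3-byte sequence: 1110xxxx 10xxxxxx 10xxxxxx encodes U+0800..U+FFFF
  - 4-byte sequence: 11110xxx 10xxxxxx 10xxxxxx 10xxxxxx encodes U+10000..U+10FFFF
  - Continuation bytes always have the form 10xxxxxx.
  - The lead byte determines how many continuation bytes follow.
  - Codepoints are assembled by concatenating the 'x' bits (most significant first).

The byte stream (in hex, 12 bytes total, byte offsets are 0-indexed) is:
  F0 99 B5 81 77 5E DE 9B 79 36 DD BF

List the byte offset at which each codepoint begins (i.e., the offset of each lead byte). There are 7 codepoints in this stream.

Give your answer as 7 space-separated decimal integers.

Answer: 0 4 5 6 8 9 10

Derivation:
Byte[0]=F0: 4-byte lead, need 3 cont bytes. acc=0x0
Byte[1]=99: continuation. acc=(acc<<6)|0x19=0x19
Byte[2]=B5: continuation. acc=(acc<<6)|0x35=0x675
Byte[3]=81: continuation. acc=(acc<<6)|0x01=0x19D41
Completed: cp=U+19D41 (starts at byte 0)
Byte[4]=77: 1-byte ASCII. cp=U+0077
Byte[5]=5E: 1-byte ASCII. cp=U+005E
Byte[6]=DE: 2-byte lead, need 1 cont bytes. acc=0x1E
Byte[7]=9B: continuation. acc=(acc<<6)|0x1B=0x79B
Completed: cp=U+079B (starts at byte 6)
Byte[8]=79: 1-byte ASCII. cp=U+0079
Byte[9]=36: 1-byte ASCII. cp=U+0036
Byte[10]=DD: 2-byte lead, need 1 cont bytes. acc=0x1D
Byte[11]=BF: continuation. acc=(acc<<6)|0x3F=0x77F
Completed: cp=U+077F (starts at byte 10)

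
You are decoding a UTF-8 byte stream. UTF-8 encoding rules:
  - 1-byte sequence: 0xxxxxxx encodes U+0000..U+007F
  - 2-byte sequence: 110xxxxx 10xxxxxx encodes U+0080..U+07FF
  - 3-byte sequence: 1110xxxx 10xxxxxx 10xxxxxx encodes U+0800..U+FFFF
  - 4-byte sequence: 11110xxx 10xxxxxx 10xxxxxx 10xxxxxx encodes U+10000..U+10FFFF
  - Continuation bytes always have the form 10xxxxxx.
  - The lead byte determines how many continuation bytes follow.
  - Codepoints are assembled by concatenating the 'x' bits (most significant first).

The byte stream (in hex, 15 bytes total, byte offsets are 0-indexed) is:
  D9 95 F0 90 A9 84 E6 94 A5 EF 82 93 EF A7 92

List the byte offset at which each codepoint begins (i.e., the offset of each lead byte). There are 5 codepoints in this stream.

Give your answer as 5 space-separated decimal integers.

Answer: 0 2 6 9 12

Derivation:
Byte[0]=D9: 2-byte lead, need 1 cont bytes. acc=0x19
Byte[1]=95: continuation. acc=(acc<<6)|0x15=0x655
Completed: cp=U+0655 (starts at byte 0)
Byte[2]=F0: 4-byte lead, need 3 cont bytes. acc=0x0
Byte[3]=90: continuation. acc=(acc<<6)|0x10=0x10
Byte[4]=A9: continuation. acc=(acc<<6)|0x29=0x429
Byte[5]=84: continuation. acc=(acc<<6)|0x04=0x10A44
Completed: cp=U+10A44 (starts at byte 2)
Byte[6]=E6: 3-byte lead, need 2 cont bytes. acc=0x6
Byte[7]=94: continuation. acc=(acc<<6)|0x14=0x194
Byte[8]=A5: continuation. acc=(acc<<6)|0x25=0x6525
Completed: cp=U+6525 (starts at byte 6)
Byte[9]=EF: 3-byte lead, need 2 cont bytes. acc=0xF
Byte[10]=82: continuation. acc=(acc<<6)|0x02=0x3C2
Byte[11]=93: continuation. acc=(acc<<6)|0x13=0xF093
Completed: cp=U+F093 (starts at byte 9)
Byte[12]=EF: 3-byte lead, need 2 cont bytes. acc=0xF
Byte[13]=A7: continuation. acc=(acc<<6)|0x27=0x3E7
Byte[14]=92: continuation. acc=(acc<<6)|0x12=0xF9D2
Completed: cp=U+F9D2 (starts at byte 12)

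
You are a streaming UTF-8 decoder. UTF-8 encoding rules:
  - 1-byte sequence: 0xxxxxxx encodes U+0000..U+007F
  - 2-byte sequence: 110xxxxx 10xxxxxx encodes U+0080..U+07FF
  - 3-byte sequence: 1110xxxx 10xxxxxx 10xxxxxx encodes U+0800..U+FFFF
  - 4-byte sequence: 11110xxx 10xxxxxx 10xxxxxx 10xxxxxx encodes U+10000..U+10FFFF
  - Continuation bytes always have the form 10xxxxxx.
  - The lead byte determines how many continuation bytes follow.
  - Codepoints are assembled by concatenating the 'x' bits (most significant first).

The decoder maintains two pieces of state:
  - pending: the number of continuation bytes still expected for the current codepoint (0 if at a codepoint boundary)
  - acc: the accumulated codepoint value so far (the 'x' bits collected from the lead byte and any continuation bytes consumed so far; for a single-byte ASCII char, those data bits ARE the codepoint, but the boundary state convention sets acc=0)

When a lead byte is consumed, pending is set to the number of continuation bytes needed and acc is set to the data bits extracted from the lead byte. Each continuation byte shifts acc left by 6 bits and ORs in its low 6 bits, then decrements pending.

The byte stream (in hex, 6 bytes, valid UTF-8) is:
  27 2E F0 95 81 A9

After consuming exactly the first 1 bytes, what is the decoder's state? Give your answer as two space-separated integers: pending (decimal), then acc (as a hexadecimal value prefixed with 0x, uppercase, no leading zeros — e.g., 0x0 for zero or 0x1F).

Byte[0]=27: 1-byte. pending=0, acc=0x0

Answer: 0 0x0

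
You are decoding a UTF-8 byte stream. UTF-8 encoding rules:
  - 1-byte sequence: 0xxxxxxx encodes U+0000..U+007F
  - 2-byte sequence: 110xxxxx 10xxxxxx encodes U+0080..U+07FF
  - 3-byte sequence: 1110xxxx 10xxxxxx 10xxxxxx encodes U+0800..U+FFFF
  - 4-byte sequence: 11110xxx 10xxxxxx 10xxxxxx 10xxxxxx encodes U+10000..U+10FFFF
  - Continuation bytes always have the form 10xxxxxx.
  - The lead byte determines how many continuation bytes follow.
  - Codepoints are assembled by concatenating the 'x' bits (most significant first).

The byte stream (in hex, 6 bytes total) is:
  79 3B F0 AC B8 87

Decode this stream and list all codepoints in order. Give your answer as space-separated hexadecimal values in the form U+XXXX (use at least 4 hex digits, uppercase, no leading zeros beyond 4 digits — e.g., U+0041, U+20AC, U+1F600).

Byte[0]=79: 1-byte ASCII. cp=U+0079
Byte[1]=3B: 1-byte ASCII. cp=U+003B
Byte[2]=F0: 4-byte lead, need 3 cont bytes. acc=0x0
Byte[3]=AC: continuation. acc=(acc<<6)|0x2C=0x2C
Byte[4]=B8: continuation. acc=(acc<<6)|0x38=0xB38
Byte[5]=87: continuation. acc=(acc<<6)|0x07=0x2CE07
Completed: cp=U+2CE07 (starts at byte 2)

Answer: U+0079 U+003B U+2CE07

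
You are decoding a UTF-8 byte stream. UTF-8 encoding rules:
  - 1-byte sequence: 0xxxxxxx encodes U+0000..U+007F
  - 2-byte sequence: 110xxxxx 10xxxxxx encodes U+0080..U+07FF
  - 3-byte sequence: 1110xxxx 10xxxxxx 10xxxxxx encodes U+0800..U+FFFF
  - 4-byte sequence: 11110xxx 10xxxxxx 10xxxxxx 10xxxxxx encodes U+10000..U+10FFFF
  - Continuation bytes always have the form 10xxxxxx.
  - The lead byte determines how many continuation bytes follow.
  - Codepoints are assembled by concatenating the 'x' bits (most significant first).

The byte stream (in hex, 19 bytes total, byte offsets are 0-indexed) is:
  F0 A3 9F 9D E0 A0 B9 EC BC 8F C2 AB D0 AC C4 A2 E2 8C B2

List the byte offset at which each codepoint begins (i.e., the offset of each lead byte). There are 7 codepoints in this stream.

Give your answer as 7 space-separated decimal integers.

Answer: 0 4 7 10 12 14 16

Derivation:
Byte[0]=F0: 4-byte lead, need 3 cont bytes. acc=0x0
Byte[1]=A3: continuation. acc=(acc<<6)|0x23=0x23
Byte[2]=9F: continuation. acc=(acc<<6)|0x1F=0x8DF
Byte[3]=9D: continuation. acc=(acc<<6)|0x1D=0x237DD
Completed: cp=U+237DD (starts at byte 0)
Byte[4]=E0: 3-byte lead, need 2 cont bytes. acc=0x0
Byte[5]=A0: continuation. acc=(acc<<6)|0x20=0x20
Byte[6]=B9: continuation. acc=(acc<<6)|0x39=0x839
Completed: cp=U+0839 (starts at byte 4)
Byte[7]=EC: 3-byte lead, need 2 cont bytes. acc=0xC
Byte[8]=BC: continuation. acc=(acc<<6)|0x3C=0x33C
Byte[9]=8F: continuation. acc=(acc<<6)|0x0F=0xCF0F
Completed: cp=U+CF0F (starts at byte 7)
Byte[10]=C2: 2-byte lead, need 1 cont bytes. acc=0x2
Byte[11]=AB: continuation. acc=(acc<<6)|0x2B=0xAB
Completed: cp=U+00AB (starts at byte 10)
Byte[12]=D0: 2-byte lead, need 1 cont bytes. acc=0x10
Byte[13]=AC: continuation. acc=(acc<<6)|0x2C=0x42C
Completed: cp=U+042C (starts at byte 12)
Byte[14]=C4: 2-byte lead, need 1 cont bytes. acc=0x4
Byte[15]=A2: continuation. acc=(acc<<6)|0x22=0x122
Completed: cp=U+0122 (starts at byte 14)
Byte[16]=E2: 3-byte lead, need 2 cont bytes. acc=0x2
Byte[17]=8C: continuation. acc=(acc<<6)|0x0C=0x8C
Byte[18]=B2: continuation. acc=(acc<<6)|0x32=0x2332
Completed: cp=U+2332 (starts at byte 16)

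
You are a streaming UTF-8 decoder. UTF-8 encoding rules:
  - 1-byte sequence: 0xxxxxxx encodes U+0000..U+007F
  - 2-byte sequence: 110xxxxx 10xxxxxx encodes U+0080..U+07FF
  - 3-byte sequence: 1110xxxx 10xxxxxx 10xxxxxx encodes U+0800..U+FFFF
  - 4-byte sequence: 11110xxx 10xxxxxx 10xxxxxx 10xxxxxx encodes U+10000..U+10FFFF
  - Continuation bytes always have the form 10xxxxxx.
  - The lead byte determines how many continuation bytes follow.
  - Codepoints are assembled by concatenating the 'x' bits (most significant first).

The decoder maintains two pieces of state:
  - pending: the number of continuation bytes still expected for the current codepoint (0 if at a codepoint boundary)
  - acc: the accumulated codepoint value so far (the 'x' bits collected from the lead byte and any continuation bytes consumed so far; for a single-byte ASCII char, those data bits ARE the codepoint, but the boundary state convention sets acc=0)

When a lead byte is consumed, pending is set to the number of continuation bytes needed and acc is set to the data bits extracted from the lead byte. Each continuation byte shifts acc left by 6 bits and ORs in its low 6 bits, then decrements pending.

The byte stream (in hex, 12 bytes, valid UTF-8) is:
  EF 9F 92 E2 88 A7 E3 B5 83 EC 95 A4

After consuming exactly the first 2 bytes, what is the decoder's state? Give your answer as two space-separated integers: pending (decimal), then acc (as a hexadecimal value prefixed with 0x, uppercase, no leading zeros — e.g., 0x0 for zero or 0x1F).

Byte[0]=EF: 3-byte lead. pending=2, acc=0xF
Byte[1]=9F: continuation. acc=(acc<<6)|0x1F=0x3DF, pending=1

Answer: 1 0x3DF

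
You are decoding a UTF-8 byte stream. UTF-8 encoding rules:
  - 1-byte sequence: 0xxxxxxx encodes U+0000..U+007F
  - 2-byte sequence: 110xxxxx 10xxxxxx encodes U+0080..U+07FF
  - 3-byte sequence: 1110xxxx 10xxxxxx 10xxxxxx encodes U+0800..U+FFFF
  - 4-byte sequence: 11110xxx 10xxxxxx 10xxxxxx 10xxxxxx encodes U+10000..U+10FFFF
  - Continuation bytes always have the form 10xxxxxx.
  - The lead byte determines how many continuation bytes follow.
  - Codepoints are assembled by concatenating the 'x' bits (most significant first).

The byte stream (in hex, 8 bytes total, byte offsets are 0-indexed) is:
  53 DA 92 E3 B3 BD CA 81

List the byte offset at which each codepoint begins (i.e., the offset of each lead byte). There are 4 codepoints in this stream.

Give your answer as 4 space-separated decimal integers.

Byte[0]=53: 1-byte ASCII. cp=U+0053
Byte[1]=DA: 2-byte lead, need 1 cont bytes. acc=0x1A
Byte[2]=92: continuation. acc=(acc<<6)|0x12=0x692
Completed: cp=U+0692 (starts at byte 1)
Byte[3]=E3: 3-byte lead, need 2 cont bytes. acc=0x3
Byte[4]=B3: continuation. acc=(acc<<6)|0x33=0xF3
Byte[5]=BD: continuation. acc=(acc<<6)|0x3D=0x3CFD
Completed: cp=U+3CFD (starts at byte 3)
Byte[6]=CA: 2-byte lead, need 1 cont bytes. acc=0xA
Byte[7]=81: continuation. acc=(acc<<6)|0x01=0x281
Completed: cp=U+0281 (starts at byte 6)

Answer: 0 1 3 6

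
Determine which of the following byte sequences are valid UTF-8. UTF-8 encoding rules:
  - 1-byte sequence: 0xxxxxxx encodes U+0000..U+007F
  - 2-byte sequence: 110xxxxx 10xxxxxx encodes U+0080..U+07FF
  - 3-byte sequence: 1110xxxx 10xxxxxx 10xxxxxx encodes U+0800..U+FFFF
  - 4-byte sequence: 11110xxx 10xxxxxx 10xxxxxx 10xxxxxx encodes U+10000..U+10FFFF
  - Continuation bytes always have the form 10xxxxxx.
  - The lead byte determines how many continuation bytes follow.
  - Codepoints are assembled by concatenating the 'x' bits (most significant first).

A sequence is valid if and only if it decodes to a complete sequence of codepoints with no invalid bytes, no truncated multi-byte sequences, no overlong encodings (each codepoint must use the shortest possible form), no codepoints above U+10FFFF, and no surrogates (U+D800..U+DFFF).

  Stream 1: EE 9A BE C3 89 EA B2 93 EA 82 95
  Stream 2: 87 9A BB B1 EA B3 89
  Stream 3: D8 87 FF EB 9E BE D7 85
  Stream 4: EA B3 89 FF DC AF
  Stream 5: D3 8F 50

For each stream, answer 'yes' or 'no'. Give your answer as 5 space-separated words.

Stream 1: decodes cleanly. VALID
Stream 2: error at byte offset 0. INVALID
Stream 3: error at byte offset 2. INVALID
Stream 4: error at byte offset 3. INVALID
Stream 5: decodes cleanly. VALID

Answer: yes no no no yes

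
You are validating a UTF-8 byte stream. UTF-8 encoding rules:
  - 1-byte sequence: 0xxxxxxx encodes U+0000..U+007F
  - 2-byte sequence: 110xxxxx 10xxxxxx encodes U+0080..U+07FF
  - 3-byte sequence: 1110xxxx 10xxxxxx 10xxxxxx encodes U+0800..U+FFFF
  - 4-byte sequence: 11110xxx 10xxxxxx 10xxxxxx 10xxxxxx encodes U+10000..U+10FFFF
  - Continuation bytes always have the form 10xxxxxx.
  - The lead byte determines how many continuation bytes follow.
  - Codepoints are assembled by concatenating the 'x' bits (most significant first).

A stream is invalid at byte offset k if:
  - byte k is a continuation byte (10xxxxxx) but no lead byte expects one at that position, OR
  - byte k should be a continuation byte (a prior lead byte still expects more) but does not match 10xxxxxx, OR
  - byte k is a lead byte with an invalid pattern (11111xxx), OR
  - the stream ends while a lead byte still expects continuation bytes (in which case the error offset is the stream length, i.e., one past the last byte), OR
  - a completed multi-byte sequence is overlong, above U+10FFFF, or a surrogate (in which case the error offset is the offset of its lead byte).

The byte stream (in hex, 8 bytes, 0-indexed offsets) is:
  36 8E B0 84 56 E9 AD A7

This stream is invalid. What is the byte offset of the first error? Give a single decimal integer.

Answer: 1

Derivation:
Byte[0]=36: 1-byte ASCII. cp=U+0036
Byte[1]=8E: INVALID lead byte (not 0xxx/110x/1110/11110)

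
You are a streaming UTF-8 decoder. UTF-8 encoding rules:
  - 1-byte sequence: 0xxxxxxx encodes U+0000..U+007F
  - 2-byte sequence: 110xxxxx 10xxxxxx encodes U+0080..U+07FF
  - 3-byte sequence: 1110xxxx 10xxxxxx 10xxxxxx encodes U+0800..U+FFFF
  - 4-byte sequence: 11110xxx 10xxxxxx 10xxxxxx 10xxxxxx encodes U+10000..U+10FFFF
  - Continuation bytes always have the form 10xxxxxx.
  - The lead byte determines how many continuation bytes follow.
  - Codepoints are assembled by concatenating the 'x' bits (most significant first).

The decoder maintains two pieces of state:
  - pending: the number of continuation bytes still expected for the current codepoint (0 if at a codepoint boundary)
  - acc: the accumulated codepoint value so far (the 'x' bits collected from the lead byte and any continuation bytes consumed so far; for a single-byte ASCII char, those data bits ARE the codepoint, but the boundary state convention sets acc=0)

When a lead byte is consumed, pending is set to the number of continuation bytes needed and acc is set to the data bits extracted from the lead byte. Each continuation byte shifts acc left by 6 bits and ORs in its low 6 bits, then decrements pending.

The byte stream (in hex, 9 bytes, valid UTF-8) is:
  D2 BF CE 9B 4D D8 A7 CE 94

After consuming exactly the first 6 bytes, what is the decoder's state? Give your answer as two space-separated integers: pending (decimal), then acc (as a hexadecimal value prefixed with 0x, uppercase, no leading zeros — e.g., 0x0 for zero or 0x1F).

Byte[0]=D2: 2-byte lead. pending=1, acc=0x12
Byte[1]=BF: continuation. acc=(acc<<6)|0x3F=0x4BF, pending=0
Byte[2]=CE: 2-byte lead. pending=1, acc=0xE
Byte[3]=9B: continuation. acc=(acc<<6)|0x1B=0x39B, pending=0
Byte[4]=4D: 1-byte. pending=0, acc=0x0
Byte[5]=D8: 2-byte lead. pending=1, acc=0x18

Answer: 1 0x18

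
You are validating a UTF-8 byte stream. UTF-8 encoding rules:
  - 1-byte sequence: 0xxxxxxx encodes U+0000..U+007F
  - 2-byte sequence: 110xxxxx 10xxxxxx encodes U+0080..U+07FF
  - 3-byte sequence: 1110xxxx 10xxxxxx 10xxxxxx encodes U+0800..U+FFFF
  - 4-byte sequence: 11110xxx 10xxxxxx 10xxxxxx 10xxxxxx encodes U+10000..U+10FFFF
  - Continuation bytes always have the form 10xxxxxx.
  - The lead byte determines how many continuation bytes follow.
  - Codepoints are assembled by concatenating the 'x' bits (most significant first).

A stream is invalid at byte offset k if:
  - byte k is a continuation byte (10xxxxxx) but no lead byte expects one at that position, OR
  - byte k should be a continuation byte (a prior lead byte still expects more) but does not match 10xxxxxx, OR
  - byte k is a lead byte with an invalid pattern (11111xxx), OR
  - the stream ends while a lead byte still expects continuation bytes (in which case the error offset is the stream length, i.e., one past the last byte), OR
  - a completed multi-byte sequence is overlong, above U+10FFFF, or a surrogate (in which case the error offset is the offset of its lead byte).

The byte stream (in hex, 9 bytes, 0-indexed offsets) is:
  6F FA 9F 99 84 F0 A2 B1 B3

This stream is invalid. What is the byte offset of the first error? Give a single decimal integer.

Answer: 1

Derivation:
Byte[0]=6F: 1-byte ASCII. cp=U+006F
Byte[1]=FA: INVALID lead byte (not 0xxx/110x/1110/11110)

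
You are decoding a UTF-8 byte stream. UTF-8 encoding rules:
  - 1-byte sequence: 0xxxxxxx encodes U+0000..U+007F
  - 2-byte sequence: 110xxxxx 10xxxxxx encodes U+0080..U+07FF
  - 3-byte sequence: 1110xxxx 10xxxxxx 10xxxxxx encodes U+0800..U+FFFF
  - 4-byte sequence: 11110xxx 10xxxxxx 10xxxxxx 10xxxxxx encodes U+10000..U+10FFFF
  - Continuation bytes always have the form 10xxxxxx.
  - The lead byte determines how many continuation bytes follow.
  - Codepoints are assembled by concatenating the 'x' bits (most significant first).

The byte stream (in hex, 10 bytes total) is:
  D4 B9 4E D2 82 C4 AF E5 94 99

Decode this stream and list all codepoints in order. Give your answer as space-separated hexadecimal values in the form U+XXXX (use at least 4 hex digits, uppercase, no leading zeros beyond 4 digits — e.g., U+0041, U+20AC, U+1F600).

Byte[0]=D4: 2-byte lead, need 1 cont bytes. acc=0x14
Byte[1]=B9: continuation. acc=(acc<<6)|0x39=0x539
Completed: cp=U+0539 (starts at byte 0)
Byte[2]=4E: 1-byte ASCII. cp=U+004E
Byte[3]=D2: 2-byte lead, need 1 cont bytes. acc=0x12
Byte[4]=82: continuation. acc=(acc<<6)|0x02=0x482
Completed: cp=U+0482 (starts at byte 3)
Byte[5]=C4: 2-byte lead, need 1 cont bytes. acc=0x4
Byte[6]=AF: continuation. acc=(acc<<6)|0x2F=0x12F
Completed: cp=U+012F (starts at byte 5)
Byte[7]=E5: 3-byte lead, need 2 cont bytes. acc=0x5
Byte[8]=94: continuation. acc=(acc<<6)|0x14=0x154
Byte[9]=99: continuation. acc=(acc<<6)|0x19=0x5519
Completed: cp=U+5519 (starts at byte 7)

Answer: U+0539 U+004E U+0482 U+012F U+5519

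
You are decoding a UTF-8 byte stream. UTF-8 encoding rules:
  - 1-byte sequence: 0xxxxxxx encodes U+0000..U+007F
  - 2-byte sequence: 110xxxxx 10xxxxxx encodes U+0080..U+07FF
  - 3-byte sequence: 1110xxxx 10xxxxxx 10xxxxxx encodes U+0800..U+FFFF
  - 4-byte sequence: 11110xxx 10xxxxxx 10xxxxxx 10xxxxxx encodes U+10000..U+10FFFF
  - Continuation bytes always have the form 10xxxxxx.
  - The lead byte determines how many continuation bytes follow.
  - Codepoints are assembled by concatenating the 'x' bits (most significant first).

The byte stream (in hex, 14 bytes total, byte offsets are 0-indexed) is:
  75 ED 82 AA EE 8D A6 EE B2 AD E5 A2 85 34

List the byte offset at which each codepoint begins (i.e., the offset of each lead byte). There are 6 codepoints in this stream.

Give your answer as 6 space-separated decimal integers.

Byte[0]=75: 1-byte ASCII. cp=U+0075
Byte[1]=ED: 3-byte lead, need 2 cont bytes. acc=0xD
Byte[2]=82: continuation. acc=(acc<<6)|0x02=0x342
Byte[3]=AA: continuation. acc=(acc<<6)|0x2A=0xD0AA
Completed: cp=U+D0AA (starts at byte 1)
Byte[4]=EE: 3-byte lead, need 2 cont bytes. acc=0xE
Byte[5]=8D: continuation. acc=(acc<<6)|0x0D=0x38D
Byte[6]=A6: continuation. acc=(acc<<6)|0x26=0xE366
Completed: cp=U+E366 (starts at byte 4)
Byte[7]=EE: 3-byte lead, need 2 cont bytes. acc=0xE
Byte[8]=B2: continuation. acc=(acc<<6)|0x32=0x3B2
Byte[9]=AD: continuation. acc=(acc<<6)|0x2D=0xECAD
Completed: cp=U+ECAD (starts at byte 7)
Byte[10]=E5: 3-byte lead, need 2 cont bytes. acc=0x5
Byte[11]=A2: continuation. acc=(acc<<6)|0x22=0x162
Byte[12]=85: continuation. acc=(acc<<6)|0x05=0x5885
Completed: cp=U+5885 (starts at byte 10)
Byte[13]=34: 1-byte ASCII. cp=U+0034

Answer: 0 1 4 7 10 13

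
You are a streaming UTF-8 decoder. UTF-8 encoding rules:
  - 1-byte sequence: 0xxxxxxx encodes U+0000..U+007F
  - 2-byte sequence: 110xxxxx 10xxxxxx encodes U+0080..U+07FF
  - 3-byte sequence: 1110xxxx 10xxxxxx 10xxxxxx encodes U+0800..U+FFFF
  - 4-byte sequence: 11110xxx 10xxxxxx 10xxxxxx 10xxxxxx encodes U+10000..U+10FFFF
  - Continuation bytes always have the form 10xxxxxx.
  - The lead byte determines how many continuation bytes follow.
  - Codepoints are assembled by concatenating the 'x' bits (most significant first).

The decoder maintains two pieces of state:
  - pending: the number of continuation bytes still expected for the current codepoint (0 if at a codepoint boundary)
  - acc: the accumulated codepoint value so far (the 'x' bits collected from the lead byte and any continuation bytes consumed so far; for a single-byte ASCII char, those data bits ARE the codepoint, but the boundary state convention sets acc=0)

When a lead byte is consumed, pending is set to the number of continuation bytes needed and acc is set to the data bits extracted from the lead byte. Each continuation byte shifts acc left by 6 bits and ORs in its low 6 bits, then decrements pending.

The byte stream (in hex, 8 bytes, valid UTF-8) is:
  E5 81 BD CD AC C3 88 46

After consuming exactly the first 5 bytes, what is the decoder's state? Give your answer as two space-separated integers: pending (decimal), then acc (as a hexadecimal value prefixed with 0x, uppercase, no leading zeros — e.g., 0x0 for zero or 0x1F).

Byte[0]=E5: 3-byte lead. pending=2, acc=0x5
Byte[1]=81: continuation. acc=(acc<<6)|0x01=0x141, pending=1
Byte[2]=BD: continuation. acc=(acc<<6)|0x3D=0x507D, pending=0
Byte[3]=CD: 2-byte lead. pending=1, acc=0xD
Byte[4]=AC: continuation. acc=(acc<<6)|0x2C=0x36C, pending=0

Answer: 0 0x36C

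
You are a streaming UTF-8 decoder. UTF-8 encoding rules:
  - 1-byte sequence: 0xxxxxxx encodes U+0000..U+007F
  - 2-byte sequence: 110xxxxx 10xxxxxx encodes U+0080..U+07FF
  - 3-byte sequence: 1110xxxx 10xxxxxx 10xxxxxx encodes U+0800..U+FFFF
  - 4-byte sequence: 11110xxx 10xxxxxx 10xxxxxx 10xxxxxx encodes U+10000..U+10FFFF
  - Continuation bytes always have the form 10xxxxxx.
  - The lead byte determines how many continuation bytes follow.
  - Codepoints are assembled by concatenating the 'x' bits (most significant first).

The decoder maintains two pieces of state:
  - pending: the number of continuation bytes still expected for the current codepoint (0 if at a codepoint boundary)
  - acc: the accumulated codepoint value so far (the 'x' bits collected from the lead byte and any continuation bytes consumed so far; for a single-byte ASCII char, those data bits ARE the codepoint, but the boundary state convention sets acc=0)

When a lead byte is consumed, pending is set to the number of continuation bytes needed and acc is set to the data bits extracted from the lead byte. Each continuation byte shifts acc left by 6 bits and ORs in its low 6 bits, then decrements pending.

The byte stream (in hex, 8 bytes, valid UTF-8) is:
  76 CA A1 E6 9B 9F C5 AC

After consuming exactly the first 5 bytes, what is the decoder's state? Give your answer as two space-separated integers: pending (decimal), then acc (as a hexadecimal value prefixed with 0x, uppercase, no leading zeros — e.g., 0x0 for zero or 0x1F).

Byte[0]=76: 1-byte. pending=0, acc=0x0
Byte[1]=CA: 2-byte lead. pending=1, acc=0xA
Byte[2]=A1: continuation. acc=(acc<<6)|0x21=0x2A1, pending=0
Byte[3]=E6: 3-byte lead. pending=2, acc=0x6
Byte[4]=9B: continuation. acc=(acc<<6)|0x1B=0x19B, pending=1

Answer: 1 0x19B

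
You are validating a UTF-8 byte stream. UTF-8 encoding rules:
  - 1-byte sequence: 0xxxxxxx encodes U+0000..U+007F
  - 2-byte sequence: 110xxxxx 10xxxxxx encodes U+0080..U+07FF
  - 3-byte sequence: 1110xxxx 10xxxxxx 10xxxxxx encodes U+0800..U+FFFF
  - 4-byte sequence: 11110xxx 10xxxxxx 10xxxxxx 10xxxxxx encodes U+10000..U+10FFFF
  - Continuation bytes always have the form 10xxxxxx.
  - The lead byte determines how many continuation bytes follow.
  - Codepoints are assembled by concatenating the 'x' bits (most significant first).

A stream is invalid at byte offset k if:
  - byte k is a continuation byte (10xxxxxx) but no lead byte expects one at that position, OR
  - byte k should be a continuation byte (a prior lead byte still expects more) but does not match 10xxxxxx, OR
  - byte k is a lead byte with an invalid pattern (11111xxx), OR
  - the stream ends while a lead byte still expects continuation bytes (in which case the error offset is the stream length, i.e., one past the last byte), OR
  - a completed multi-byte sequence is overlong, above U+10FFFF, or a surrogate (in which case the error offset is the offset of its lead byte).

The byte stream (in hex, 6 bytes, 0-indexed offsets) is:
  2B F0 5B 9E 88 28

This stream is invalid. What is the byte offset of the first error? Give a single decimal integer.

Byte[0]=2B: 1-byte ASCII. cp=U+002B
Byte[1]=F0: 4-byte lead, need 3 cont bytes. acc=0x0
Byte[2]=5B: expected 10xxxxxx continuation. INVALID

Answer: 2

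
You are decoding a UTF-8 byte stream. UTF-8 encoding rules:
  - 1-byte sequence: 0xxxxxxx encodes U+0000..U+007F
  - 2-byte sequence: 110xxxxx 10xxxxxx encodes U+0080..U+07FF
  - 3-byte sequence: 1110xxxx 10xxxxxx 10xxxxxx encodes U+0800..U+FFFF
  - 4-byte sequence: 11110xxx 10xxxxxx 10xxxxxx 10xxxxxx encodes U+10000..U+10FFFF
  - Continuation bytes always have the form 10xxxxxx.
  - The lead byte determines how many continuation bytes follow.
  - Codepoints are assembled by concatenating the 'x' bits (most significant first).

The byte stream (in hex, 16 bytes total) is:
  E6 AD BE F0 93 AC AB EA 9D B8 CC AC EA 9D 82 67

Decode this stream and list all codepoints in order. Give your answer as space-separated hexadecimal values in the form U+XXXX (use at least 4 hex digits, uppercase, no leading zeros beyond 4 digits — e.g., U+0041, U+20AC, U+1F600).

Answer: U+6B7E U+13B2B U+A778 U+032C U+A742 U+0067

Derivation:
Byte[0]=E6: 3-byte lead, need 2 cont bytes. acc=0x6
Byte[1]=AD: continuation. acc=(acc<<6)|0x2D=0x1AD
Byte[2]=BE: continuation. acc=(acc<<6)|0x3E=0x6B7E
Completed: cp=U+6B7E (starts at byte 0)
Byte[3]=F0: 4-byte lead, need 3 cont bytes. acc=0x0
Byte[4]=93: continuation. acc=(acc<<6)|0x13=0x13
Byte[5]=AC: continuation. acc=(acc<<6)|0x2C=0x4EC
Byte[6]=AB: continuation. acc=(acc<<6)|0x2B=0x13B2B
Completed: cp=U+13B2B (starts at byte 3)
Byte[7]=EA: 3-byte lead, need 2 cont bytes. acc=0xA
Byte[8]=9D: continuation. acc=(acc<<6)|0x1D=0x29D
Byte[9]=B8: continuation. acc=(acc<<6)|0x38=0xA778
Completed: cp=U+A778 (starts at byte 7)
Byte[10]=CC: 2-byte lead, need 1 cont bytes. acc=0xC
Byte[11]=AC: continuation. acc=(acc<<6)|0x2C=0x32C
Completed: cp=U+032C (starts at byte 10)
Byte[12]=EA: 3-byte lead, need 2 cont bytes. acc=0xA
Byte[13]=9D: continuation. acc=(acc<<6)|0x1D=0x29D
Byte[14]=82: continuation. acc=(acc<<6)|0x02=0xA742
Completed: cp=U+A742 (starts at byte 12)
Byte[15]=67: 1-byte ASCII. cp=U+0067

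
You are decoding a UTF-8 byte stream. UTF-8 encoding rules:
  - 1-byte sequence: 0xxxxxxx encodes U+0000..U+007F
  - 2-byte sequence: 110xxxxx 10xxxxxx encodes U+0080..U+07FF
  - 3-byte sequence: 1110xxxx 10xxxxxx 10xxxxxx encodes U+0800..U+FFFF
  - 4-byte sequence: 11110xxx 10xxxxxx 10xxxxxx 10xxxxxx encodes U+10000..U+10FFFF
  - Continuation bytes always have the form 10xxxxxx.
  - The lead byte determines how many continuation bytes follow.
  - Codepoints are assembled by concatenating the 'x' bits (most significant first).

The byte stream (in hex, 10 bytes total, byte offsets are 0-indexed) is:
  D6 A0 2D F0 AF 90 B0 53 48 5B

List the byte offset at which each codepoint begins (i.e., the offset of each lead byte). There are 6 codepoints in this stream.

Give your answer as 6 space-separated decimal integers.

Answer: 0 2 3 7 8 9

Derivation:
Byte[0]=D6: 2-byte lead, need 1 cont bytes. acc=0x16
Byte[1]=A0: continuation. acc=(acc<<6)|0x20=0x5A0
Completed: cp=U+05A0 (starts at byte 0)
Byte[2]=2D: 1-byte ASCII. cp=U+002D
Byte[3]=F0: 4-byte lead, need 3 cont bytes. acc=0x0
Byte[4]=AF: continuation. acc=(acc<<6)|0x2F=0x2F
Byte[5]=90: continuation. acc=(acc<<6)|0x10=0xBD0
Byte[6]=B0: continuation. acc=(acc<<6)|0x30=0x2F430
Completed: cp=U+2F430 (starts at byte 3)
Byte[7]=53: 1-byte ASCII. cp=U+0053
Byte[8]=48: 1-byte ASCII. cp=U+0048
Byte[9]=5B: 1-byte ASCII. cp=U+005B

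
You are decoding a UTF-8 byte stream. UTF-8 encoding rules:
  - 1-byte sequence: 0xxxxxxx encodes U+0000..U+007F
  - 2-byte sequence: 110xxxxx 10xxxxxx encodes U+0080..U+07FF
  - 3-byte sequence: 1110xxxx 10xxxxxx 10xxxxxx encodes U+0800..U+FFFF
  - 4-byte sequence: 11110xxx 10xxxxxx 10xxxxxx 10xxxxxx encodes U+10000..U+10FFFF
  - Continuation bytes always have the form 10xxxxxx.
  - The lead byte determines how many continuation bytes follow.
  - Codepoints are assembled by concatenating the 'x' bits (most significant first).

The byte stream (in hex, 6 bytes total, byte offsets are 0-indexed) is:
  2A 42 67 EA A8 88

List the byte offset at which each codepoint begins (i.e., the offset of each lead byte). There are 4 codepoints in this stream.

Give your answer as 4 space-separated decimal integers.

Answer: 0 1 2 3

Derivation:
Byte[0]=2A: 1-byte ASCII. cp=U+002A
Byte[1]=42: 1-byte ASCII. cp=U+0042
Byte[2]=67: 1-byte ASCII. cp=U+0067
Byte[3]=EA: 3-byte lead, need 2 cont bytes. acc=0xA
Byte[4]=A8: continuation. acc=(acc<<6)|0x28=0x2A8
Byte[5]=88: continuation. acc=(acc<<6)|0x08=0xAA08
Completed: cp=U+AA08 (starts at byte 3)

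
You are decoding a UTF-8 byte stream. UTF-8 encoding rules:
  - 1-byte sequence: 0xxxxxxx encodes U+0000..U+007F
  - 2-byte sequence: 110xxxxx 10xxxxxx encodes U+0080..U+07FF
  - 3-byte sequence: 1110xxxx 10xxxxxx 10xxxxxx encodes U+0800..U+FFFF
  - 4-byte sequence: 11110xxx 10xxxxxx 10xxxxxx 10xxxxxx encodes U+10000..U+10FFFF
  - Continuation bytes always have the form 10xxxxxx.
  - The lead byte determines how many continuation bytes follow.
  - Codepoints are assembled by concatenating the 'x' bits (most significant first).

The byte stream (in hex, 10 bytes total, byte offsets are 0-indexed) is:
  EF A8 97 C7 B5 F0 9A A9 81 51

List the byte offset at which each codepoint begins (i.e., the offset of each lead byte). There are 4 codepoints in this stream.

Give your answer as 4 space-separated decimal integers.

Byte[0]=EF: 3-byte lead, need 2 cont bytes. acc=0xF
Byte[1]=A8: continuation. acc=(acc<<6)|0x28=0x3E8
Byte[2]=97: continuation. acc=(acc<<6)|0x17=0xFA17
Completed: cp=U+FA17 (starts at byte 0)
Byte[3]=C7: 2-byte lead, need 1 cont bytes. acc=0x7
Byte[4]=B5: continuation. acc=(acc<<6)|0x35=0x1F5
Completed: cp=U+01F5 (starts at byte 3)
Byte[5]=F0: 4-byte lead, need 3 cont bytes. acc=0x0
Byte[6]=9A: continuation. acc=(acc<<6)|0x1A=0x1A
Byte[7]=A9: continuation. acc=(acc<<6)|0x29=0x6A9
Byte[8]=81: continuation. acc=(acc<<6)|0x01=0x1AA41
Completed: cp=U+1AA41 (starts at byte 5)
Byte[9]=51: 1-byte ASCII. cp=U+0051

Answer: 0 3 5 9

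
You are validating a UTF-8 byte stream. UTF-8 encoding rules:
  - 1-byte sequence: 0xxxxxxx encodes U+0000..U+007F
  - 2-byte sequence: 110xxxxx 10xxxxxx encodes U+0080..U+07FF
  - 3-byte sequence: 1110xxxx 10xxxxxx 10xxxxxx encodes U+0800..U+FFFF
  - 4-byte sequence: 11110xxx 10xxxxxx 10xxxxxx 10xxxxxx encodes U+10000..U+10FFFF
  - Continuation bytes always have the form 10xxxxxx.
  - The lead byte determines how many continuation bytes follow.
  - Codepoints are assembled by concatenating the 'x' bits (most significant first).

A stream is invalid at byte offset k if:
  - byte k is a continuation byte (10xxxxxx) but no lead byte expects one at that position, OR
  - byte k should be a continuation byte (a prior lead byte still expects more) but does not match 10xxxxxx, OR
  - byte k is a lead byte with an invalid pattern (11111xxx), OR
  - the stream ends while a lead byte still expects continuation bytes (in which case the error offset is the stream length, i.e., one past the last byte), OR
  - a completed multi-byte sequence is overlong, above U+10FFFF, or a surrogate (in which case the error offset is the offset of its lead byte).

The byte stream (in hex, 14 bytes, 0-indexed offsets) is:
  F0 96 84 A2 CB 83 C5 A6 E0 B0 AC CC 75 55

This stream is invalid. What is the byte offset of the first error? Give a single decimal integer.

Byte[0]=F0: 4-byte lead, need 3 cont bytes. acc=0x0
Byte[1]=96: continuation. acc=(acc<<6)|0x16=0x16
Byte[2]=84: continuation. acc=(acc<<6)|0x04=0x584
Byte[3]=A2: continuation. acc=(acc<<6)|0x22=0x16122
Completed: cp=U+16122 (starts at byte 0)
Byte[4]=CB: 2-byte lead, need 1 cont bytes. acc=0xB
Byte[5]=83: continuation. acc=(acc<<6)|0x03=0x2C3
Completed: cp=U+02C3 (starts at byte 4)
Byte[6]=C5: 2-byte lead, need 1 cont bytes. acc=0x5
Byte[7]=A6: continuation. acc=(acc<<6)|0x26=0x166
Completed: cp=U+0166 (starts at byte 6)
Byte[8]=E0: 3-byte lead, need 2 cont bytes. acc=0x0
Byte[9]=B0: continuation. acc=(acc<<6)|0x30=0x30
Byte[10]=AC: continuation. acc=(acc<<6)|0x2C=0xC2C
Completed: cp=U+0C2C (starts at byte 8)
Byte[11]=CC: 2-byte lead, need 1 cont bytes. acc=0xC
Byte[12]=75: expected 10xxxxxx continuation. INVALID

Answer: 12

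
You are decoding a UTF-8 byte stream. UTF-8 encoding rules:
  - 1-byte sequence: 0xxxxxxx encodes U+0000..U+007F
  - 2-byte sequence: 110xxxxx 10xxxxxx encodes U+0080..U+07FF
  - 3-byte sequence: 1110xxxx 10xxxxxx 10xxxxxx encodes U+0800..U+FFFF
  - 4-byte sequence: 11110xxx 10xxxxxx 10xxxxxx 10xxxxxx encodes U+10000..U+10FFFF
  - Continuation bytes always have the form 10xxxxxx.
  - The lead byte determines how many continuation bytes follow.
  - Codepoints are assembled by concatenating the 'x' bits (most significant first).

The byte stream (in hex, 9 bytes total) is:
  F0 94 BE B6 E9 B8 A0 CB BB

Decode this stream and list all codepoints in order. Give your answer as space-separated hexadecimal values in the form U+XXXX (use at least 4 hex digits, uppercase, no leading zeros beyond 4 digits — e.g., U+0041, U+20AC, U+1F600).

Answer: U+14FB6 U+9E20 U+02FB

Derivation:
Byte[0]=F0: 4-byte lead, need 3 cont bytes. acc=0x0
Byte[1]=94: continuation. acc=(acc<<6)|0x14=0x14
Byte[2]=BE: continuation. acc=(acc<<6)|0x3E=0x53E
Byte[3]=B6: continuation. acc=(acc<<6)|0x36=0x14FB6
Completed: cp=U+14FB6 (starts at byte 0)
Byte[4]=E9: 3-byte lead, need 2 cont bytes. acc=0x9
Byte[5]=B8: continuation. acc=(acc<<6)|0x38=0x278
Byte[6]=A0: continuation. acc=(acc<<6)|0x20=0x9E20
Completed: cp=U+9E20 (starts at byte 4)
Byte[7]=CB: 2-byte lead, need 1 cont bytes. acc=0xB
Byte[8]=BB: continuation. acc=(acc<<6)|0x3B=0x2FB
Completed: cp=U+02FB (starts at byte 7)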